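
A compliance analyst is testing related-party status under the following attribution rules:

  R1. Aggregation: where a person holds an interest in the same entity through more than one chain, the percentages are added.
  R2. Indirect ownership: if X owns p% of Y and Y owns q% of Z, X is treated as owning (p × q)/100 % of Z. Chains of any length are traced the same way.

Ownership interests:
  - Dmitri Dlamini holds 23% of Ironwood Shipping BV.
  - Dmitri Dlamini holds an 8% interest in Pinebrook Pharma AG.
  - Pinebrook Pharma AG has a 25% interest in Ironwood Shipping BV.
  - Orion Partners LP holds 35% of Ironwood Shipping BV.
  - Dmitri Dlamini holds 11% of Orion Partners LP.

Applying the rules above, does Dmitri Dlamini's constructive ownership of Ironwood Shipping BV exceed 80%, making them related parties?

Chain via Pinebrook Pharma AG (R2): 8% × 25% = 2% of Ironwood Shipping BV.
Chain via Orion Partners LP (R2): 11% × 35% = 3.85% of Ironwood Shipping BV.
Direct interest in Ironwood Shipping BV: 23%.
Aggregating (R1): 2% + 3.85% + 23% = 28.85%.
28.85% does not exceed the 80% threshold, so Dmitri is not a related party to Ironwood Shipping BV.

No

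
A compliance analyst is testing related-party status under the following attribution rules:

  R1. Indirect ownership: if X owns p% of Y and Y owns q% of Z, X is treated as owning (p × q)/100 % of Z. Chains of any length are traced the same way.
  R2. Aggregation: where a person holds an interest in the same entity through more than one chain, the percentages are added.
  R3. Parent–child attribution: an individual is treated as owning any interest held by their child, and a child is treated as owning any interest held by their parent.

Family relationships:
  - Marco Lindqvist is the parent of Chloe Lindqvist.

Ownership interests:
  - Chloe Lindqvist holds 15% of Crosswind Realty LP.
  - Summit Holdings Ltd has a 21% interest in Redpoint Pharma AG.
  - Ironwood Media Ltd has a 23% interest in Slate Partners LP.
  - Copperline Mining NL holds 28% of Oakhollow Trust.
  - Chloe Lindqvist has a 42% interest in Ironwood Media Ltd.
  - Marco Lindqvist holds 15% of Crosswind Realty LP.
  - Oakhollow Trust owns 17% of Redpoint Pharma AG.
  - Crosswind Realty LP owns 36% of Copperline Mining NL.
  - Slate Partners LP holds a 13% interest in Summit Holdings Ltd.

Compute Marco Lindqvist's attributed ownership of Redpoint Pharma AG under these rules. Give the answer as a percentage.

0.777798%

By parent–child attribution (R3), Marco Lindqvist is treated as also owning Chloe Lindqvist's interest in Crosswind Realty LP, giving 15% + 15% = 30%.
By parent–child attribution (R3), Marco Lindqvist is treated as owning Chloe Lindqvist's 42% interest in Ironwood Media Ltd.
Chain via Crosswind Realty LP → Copperline Mining NL → Oakhollow Trust (R1): 30% × 36% × 28% × 17% = 0.51408% of Redpoint Pharma AG.
Chain via Ironwood Media Ltd → Slate Partners LP → Summit Holdings Ltd (R1): 42% × 23% × 13% × 21% = 0.263718% of Redpoint Pharma AG.
Aggregating (R2): 0.51408% + 0.263718% = 0.777798%.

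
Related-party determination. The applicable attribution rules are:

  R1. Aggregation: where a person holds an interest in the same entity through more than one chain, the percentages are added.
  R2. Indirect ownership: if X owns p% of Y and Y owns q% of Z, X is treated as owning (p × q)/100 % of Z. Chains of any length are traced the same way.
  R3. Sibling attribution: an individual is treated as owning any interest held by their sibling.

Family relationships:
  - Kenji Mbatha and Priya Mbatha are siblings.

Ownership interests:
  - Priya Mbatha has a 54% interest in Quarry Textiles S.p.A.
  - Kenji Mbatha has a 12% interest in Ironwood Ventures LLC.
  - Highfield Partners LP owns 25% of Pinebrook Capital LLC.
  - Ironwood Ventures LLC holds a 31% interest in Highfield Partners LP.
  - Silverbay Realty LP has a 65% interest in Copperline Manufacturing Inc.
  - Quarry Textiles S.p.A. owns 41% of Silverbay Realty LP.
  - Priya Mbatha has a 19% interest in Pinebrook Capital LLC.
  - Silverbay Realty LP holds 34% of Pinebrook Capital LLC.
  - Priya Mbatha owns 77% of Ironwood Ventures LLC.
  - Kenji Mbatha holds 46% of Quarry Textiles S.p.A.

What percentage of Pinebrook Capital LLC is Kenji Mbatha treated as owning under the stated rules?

By sibling attribution (R3), Kenji Mbatha is treated as also owning Priya Mbatha's interest in Ironwood Ventures LLC, giving 12% + 77% = 89%.
By sibling attribution (R3), Kenji Mbatha is treated as also owning Priya Mbatha's interest in Quarry Textiles S.p.A, giving 46% + 54% = 100%.
By sibling attribution (R3), Kenji Mbatha is treated as owning Priya Mbatha's 19% interest in Pinebrook Capital LLC.
Chain via Ironwood Ventures LLC → Highfield Partners LP (R2): 89% × 31% × 25% = 6.8975% of Pinebrook Capital LLC.
Chain via Quarry Textiles S.p.A. → Silverbay Realty LP (R2): 100% × 41% × 34% = 13.94% of Pinebrook Capital LLC.
Direct interest in Pinebrook Capital LLC: 19%.
Aggregating (R1): 6.8975% + 13.94% + 19% = 39.8375%.

39.8375%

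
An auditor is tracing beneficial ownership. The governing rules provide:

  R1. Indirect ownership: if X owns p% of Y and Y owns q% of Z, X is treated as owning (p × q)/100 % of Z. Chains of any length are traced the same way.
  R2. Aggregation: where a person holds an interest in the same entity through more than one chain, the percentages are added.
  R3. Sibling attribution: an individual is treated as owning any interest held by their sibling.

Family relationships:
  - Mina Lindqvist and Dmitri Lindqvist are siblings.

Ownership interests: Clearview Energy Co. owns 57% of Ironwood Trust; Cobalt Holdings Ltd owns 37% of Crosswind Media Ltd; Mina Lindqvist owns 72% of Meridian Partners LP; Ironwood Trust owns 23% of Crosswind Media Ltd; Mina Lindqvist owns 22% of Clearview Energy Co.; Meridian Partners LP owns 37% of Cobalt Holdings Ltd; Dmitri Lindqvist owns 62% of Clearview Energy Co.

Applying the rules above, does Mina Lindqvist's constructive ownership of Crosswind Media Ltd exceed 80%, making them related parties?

By sibling attribution (R3), Mina Lindqvist is treated as also owning Dmitri Lindqvist's interest in Clearview Energy Co, giving 22% + 62% = 84%.
Chain via Clearview Energy Co. → Ironwood Trust (R1): 84% × 57% × 23% = 11.0124% of Crosswind Media Ltd.
Chain via Meridian Partners LP → Cobalt Holdings Ltd (R1): 72% × 37% × 37% = 9.8568% of Crosswind Media Ltd.
Aggregating (R2): 11.0124% + 9.8568% = 20.8692%.
20.8692% does not exceed the 80% threshold, so Mina is not a related party to Crosswind Media Ltd.

No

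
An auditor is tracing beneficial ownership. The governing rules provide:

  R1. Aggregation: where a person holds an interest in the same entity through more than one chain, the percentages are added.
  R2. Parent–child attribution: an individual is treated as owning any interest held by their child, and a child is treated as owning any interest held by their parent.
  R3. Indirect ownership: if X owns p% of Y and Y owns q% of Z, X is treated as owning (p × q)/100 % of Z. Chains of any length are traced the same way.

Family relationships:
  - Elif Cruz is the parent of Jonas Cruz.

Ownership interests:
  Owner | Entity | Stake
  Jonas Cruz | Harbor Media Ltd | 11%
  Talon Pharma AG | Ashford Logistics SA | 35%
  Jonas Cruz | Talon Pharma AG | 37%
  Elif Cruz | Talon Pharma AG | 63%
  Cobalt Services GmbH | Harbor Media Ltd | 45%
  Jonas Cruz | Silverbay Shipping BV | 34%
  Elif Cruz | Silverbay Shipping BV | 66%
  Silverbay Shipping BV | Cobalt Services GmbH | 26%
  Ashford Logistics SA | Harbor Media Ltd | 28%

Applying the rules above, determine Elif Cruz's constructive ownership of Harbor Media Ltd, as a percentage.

By parent–child attribution (R2), Elif Cruz is treated as also owning Jonas Cruz's interest in Talon Pharma AG, giving 63% + 37% = 100%.
By parent–child attribution (R2), Elif Cruz is treated as also owning Jonas Cruz's interest in Silverbay Shipping BV, giving 66% + 34% = 100%.
By parent–child attribution (R2), Elif Cruz is treated as owning Jonas Cruz's 11% interest in Harbor Media Ltd.
Chain via Talon Pharma AG → Ashford Logistics SA (R3): 100% × 35% × 28% = 9.8% of Harbor Media Ltd.
Chain via Silverbay Shipping BV → Cobalt Services GmbH (R3): 100% × 26% × 45% = 11.7% of Harbor Media Ltd.
Direct interest in Harbor Media Ltd: 11%.
Aggregating (R1): 9.8% + 11.7% + 11% = 32.5%.

32.5%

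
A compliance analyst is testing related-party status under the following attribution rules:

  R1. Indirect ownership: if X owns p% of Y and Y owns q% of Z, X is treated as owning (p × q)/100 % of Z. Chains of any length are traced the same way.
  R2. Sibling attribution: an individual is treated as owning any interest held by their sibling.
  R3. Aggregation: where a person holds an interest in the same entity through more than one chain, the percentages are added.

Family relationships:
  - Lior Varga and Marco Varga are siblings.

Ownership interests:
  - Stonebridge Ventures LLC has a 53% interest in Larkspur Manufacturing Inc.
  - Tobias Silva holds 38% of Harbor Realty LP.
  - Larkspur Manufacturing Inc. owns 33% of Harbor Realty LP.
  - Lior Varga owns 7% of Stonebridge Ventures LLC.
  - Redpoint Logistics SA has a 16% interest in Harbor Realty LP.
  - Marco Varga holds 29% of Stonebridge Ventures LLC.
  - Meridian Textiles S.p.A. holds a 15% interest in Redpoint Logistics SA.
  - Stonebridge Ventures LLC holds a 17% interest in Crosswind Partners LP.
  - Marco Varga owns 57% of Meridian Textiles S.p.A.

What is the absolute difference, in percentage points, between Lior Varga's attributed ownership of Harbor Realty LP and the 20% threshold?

By sibling attribution (R2), Lior Varga is treated as also owning Marco Varga's interest in Stonebridge Ventures LLC, giving 7% + 29% = 36%.
By sibling attribution (R2), Lior Varga is treated as owning Marco Varga's 57% interest in Meridian Textiles S.p.A.
Chain via Stonebridge Ventures LLC → Larkspur Manufacturing Inc. (R1): 36% × 53% × 33% = 6.2964% of Harbor Realty LP.
Chain via Meridian Textiles S.p.A. → Redpoint Logistics SA (R1): 57% × 15% × 16% = 1.368% of Harbor Realty LP.
Aggregating (R3): 6.2964% + 1.368% = 7.6644%.
7.6644% falls short of the 20% threshold by 12.3356 percentage points.

12.3356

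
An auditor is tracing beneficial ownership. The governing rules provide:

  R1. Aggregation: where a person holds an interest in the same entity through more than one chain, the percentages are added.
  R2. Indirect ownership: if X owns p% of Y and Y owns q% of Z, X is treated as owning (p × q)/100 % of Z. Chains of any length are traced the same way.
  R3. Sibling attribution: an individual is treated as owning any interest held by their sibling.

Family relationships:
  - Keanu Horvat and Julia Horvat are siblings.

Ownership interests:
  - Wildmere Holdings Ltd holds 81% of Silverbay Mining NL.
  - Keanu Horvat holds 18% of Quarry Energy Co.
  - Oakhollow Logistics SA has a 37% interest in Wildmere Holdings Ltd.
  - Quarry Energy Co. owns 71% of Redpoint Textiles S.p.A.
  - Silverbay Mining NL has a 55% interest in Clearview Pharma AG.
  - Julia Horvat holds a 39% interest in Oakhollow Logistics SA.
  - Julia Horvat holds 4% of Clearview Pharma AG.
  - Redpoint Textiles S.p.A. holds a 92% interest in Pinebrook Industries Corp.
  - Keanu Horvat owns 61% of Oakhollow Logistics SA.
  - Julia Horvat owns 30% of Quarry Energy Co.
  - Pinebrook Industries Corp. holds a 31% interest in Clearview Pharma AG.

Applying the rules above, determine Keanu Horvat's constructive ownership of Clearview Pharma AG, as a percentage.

30.203116%

By sibling attribution (R3), Keanu Horvat is treated as also owning Julia Horvat's interest in Oakhollow Logistics SA, giving 61% + 39% = 100%.
By sibling attribution (R3), Keanu Horvat is treated as also owning Julia Horvat's interest in Quarry Energy Co, giving 18% + 30% = 48%.
By sibling attribution (R3), Keanu Horvat is treated as owning Julia Horvat's 4% interest in Clearview Pharma AG.
Chain via Oakhollow Logistics SA → Wildmere Holdings Ltd → Silverbay Mining NL (R2): 100% × 37% × 81% × 55% = 16.4835% of Clearview Pharma AG.
Chain via Quarry Energy Co. → Redpoint Textiles S.p.A. → Pinebrook Industries Corp. (R2): 48% × 71% × 92% × 31% = 9.719616% of Clearview Pharma AG.
Direct interest in Clearview Pharma AG: 4%.
Aggregating (R1): 16.4835% + 9.719616% + 4% = 30.203116%.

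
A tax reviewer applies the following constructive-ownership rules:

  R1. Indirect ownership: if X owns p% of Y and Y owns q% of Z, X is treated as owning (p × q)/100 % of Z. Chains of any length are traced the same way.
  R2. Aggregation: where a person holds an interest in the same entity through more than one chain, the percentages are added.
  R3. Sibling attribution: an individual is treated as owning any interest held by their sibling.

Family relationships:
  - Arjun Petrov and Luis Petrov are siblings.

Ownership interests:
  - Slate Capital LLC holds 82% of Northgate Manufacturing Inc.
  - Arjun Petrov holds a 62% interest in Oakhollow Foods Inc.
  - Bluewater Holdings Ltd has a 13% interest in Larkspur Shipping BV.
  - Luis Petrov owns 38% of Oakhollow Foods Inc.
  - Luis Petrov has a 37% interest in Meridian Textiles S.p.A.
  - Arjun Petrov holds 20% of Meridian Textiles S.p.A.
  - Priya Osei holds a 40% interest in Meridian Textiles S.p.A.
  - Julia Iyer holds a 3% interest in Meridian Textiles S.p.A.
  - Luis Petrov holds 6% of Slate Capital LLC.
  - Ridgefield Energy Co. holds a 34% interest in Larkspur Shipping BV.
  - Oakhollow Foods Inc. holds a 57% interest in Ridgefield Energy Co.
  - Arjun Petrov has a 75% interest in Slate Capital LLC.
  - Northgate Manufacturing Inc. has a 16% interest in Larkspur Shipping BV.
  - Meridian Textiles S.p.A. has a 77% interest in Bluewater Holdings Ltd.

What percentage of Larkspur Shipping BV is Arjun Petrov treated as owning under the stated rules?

By sibling attribution (R3), Arjun Petrov is treated as also owning Luis Petrov's interest in Oakhollow Foods Inc, giving 62% + 38% = 100%.
By sibling attribution (R3), Arjun Petrov is treated as also owning Luis Petrov's interest in Slate Capital LLC, giving 75% + 6% = 81%.
By sibling attribution (R3), Arjun Petrov is treated as also owning Luis Petrov's interest in Meridian Textiles S.p.A, giving 20% + 37% = 57%.
Chain via Oakhollow Foods Inc. → Ridgefield Energy Co. (R1): 100% × 57% × 34% = 19.38% of Larkspur Shipping BV.
Chain via Slate Capital LLC → Northgate Manufacturing Inc. (R1): 81% × 82% × 16% = 10.6272% of Larkspur Shipping BV.
Chain via Meridian Textiles S.p.A. → Bluewater Holdings Ltd (R1): 57% × 77% × 13% = 5.7057% of Larkspur Shipping BV.
Aggregating (R2): 19.38% + 10.6272% + 5.7057% = 35.7129%.

35.7129%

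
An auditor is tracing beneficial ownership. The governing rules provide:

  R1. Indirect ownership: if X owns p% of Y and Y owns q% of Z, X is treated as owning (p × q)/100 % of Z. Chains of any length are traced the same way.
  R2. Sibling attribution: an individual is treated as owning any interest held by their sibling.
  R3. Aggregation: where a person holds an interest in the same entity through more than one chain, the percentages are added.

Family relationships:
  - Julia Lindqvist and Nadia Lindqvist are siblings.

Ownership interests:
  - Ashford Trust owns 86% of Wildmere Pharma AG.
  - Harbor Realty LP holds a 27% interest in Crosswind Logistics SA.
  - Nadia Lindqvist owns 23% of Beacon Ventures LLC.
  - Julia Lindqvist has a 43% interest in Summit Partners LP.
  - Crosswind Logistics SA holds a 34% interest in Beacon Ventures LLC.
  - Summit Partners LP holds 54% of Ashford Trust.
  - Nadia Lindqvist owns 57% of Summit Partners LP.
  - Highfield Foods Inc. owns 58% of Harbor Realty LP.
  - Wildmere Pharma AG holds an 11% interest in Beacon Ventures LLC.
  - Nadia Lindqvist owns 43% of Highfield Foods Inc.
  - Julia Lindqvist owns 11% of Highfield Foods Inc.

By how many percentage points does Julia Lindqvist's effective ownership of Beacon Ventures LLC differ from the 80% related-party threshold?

By sibling attribution (R2), Julia Lindqvist is treated as also owning Nadia Lindqvist's interest in Highfield Foods Inc, giving 11% + 43% = 54%.
By sibling attribution (R2), Julia Lindqvist is treated as also owning Nadia Lindqvist's interest in Summit Partners LP, giving 43% + 57% = 100%.
By sibling attribution (R2), Julia Lindqvist is treated as owning Nadia Lindqvist's 23% interest in Beacon Ventures LLC.
Chain via Highfield Foods Inc. → Harbor Realty LP → Crosswind Logistics SA (R1): 54% × 58% × 27% × 34% = 2.875176% of Beacon Ventures LLC.
Chain via Summit Partners LP → Ashford Trust → Wildmere Pharma AG (R1): 100% × 54% × 86% × 11% = 5.1084% of Beacon Ventures LLC.
Direct interest in Beacon Ventures LLC: 23%.
Aggregating (R3): 2.875176% + 5.1084% + 23% = 30.983576%.
30.983576% falls short of the 80% threshold by 49.016424 percentage points.

49.016424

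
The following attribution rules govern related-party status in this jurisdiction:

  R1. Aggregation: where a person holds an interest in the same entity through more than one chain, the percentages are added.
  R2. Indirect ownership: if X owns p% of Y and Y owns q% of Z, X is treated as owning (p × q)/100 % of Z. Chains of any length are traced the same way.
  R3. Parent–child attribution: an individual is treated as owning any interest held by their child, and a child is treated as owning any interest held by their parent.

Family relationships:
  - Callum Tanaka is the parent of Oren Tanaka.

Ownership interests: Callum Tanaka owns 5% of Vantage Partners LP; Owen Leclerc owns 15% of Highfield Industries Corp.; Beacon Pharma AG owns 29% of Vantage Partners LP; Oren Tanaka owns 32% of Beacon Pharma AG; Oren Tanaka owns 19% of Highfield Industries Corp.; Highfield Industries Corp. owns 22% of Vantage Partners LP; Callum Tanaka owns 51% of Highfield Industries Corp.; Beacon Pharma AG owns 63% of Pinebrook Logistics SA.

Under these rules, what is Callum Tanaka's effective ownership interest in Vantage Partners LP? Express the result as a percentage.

29.68%

By parent–child attribution (R3), Callum Tanaka is treated as also owning Oren Tanaka's interest in Highfield Industries Corp, giving 51% + 19% = 70%.
By parent–child attribution (R3), Callum Tanaka is treated as owning Oren Tanaka's 32% interest in Beacon Pharma AG.
Chain via Highfield Industries Corp. (R2): 70% × 22% = 15.4% of Vantage Partners LP.
Direct interest in Vantage Partners LP: 5%.
Chain via Beacon Pharma AG (R2): 32% × 29% = 9.28% of Vantage Partners LP.
Aggregating (R1): 15.4% + 5% + 9.28% = 29.68%.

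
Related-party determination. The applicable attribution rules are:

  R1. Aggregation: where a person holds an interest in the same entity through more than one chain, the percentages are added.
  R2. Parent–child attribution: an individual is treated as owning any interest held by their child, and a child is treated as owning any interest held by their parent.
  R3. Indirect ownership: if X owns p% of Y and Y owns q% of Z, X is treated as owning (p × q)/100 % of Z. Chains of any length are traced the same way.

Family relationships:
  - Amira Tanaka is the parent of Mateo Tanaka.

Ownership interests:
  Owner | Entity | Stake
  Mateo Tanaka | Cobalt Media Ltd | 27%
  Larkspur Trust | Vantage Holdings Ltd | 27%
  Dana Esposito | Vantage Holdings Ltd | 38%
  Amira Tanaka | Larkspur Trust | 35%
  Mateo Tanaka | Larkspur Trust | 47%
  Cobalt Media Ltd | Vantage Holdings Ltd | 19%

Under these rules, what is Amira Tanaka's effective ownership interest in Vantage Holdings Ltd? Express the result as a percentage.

By parent–child attribution (R2), Amira Tanaka is treated as also owning Mateo Tanaka's interest in Larkspur Trust, giving 35% + 47% = 82%.
By parent–child attribution (R2), Amira Tanaka is treated as owning Mateo Tanaka's 27% interest in Cobalt Media Ltd.
Chain via Larkspur Trust (R3): 82% × 27% = 22.14% of Vantage Holdings Ltd.
Chain via Cobalt Media Ltd (R3): 27% × 19% = 5.13% of Vantage Holdings Ltd.
Aggregating (R1): 22.14% + 5.13% = 27.27%.

27.27%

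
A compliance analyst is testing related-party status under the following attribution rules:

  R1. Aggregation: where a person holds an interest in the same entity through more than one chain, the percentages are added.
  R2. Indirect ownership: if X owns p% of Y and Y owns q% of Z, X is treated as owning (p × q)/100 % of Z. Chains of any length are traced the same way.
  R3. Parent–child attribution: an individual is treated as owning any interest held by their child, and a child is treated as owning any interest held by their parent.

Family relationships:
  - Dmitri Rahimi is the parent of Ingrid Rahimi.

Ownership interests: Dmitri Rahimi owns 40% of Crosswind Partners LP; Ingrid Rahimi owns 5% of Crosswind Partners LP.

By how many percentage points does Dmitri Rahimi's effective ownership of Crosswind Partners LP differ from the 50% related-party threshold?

By parent–child attribution (R3), Dmitri Rahimi is treated as also owning Ingrid Rahimi's interest in Crosswind Partners LP, giving 40% + 5% = 45%.
Direct interest in Crosswind Partners LP: 45%.
45% falls short of the 50% threshold by 5 percentage points.

5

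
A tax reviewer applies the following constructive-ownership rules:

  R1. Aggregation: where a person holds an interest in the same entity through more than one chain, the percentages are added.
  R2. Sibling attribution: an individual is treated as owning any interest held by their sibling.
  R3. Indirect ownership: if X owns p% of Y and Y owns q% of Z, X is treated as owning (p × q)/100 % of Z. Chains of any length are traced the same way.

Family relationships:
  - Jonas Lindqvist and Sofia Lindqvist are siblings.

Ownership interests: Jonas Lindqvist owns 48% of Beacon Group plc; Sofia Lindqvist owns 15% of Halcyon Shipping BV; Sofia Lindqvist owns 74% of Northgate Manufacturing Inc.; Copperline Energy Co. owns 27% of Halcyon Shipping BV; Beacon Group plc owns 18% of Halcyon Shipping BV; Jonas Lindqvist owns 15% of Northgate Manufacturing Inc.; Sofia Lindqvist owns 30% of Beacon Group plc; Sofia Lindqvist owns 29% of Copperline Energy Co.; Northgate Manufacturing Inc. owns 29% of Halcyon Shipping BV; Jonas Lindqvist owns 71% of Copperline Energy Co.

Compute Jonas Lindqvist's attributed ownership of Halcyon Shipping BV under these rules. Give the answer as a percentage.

81.85%

By sibling attribution (R2), Jonas Lindqvist is treated as also owning Sofia Lindqvist's interest in Copperline Energy Co, giving 71% + 29% = 100%.
By sibling attribution (R2), Jonas Lindqvist is treated as also owning Sofia Lindqvist's interest in Beacon Group plc, giving 48% + 30% = 78%.
By sibling attribution (R2), Jonas Lindqvist is treated as also owning Sofia Lindqvist's interest in Northgate Manufacturing Inc, giving 15% + 74% = 89%.
By sibling attribution (R2), Jonas Lindqvist is treated as owning Sofia Lindqvist's 15% interest in Halcyon Shipping BV.
Chain via Copperline Energy Co. (R3): 100% × 27% = 27% of Halcyon Shipping BV.
Chain via Beacon Group plc (R3): 78% × 18% = 14.04% of Halcyon Shipping BV.
Chain via Northgate Manufacturing Inc. (R3): 89% × 29% = 25.81% of Halcyon Shipping BV.
Direct interest in Halcyon Shipping BV: 15%.
Aggregating (R1): 27% + 14.04% + 25.81% + 15% = 81.85%.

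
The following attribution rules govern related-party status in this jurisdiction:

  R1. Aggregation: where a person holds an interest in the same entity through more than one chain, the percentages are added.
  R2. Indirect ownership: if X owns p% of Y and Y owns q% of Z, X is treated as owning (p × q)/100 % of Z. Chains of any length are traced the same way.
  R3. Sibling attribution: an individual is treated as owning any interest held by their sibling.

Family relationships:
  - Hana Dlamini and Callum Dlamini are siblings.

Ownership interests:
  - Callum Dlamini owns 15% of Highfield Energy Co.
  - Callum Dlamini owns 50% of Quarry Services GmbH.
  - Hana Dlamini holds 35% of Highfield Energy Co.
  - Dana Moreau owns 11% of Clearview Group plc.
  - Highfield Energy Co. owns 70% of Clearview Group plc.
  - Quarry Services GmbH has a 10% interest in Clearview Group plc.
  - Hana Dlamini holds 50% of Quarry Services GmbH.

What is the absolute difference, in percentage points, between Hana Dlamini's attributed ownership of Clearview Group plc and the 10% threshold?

By sibling attribution (R3), Hana Dlamini is treated as also owning Callum Dlamini's interest in Highfield Energy Co, giving 35% + 15% = 50%.
By sibling attribution (R3), Hana Dlamini is treated as also owning Callum Dlamini's interest in Quarry Services GmbH, giving 50% + 50% = 100%.
Chain via Highfield Energy Co. (R2): 50% × 70% = 35% of Clearview Group plc.
Chain via Quarry Services GmbH (R2): 100% × 10% = 10% of Clearview Group plc.
Aggregating (R1): 35% + 10% = 45%.
45% exceeds the 10% threshold by 35 percentage points.

35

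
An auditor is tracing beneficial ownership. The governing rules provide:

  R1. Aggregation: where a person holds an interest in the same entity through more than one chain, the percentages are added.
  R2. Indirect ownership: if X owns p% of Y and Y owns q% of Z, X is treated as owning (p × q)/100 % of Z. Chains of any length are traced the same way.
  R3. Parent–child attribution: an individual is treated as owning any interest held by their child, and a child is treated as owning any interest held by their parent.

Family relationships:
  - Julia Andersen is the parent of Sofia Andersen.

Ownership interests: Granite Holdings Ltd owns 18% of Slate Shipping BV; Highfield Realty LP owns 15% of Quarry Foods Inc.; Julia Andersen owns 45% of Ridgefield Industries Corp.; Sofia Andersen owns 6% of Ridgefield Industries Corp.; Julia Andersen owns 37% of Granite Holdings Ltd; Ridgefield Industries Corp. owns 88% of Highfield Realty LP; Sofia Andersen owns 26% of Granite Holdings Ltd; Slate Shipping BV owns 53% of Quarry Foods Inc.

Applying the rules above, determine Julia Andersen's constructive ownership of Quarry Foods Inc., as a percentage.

By parent–child attribution (R3), Julia Andersen is treated as also owning Sofia Andersen's interest in Ridgefield Industries Corp, giving 45% + 6% = 51%.
By parent–child attribution (R3), Julia Andersen is treated as also owning Sofia Andersen's interest in Granite Holdings Ltd, giving 37% + 26% = 63%.
Chain via Ridgefield Industries Corp. → Highfield Realty LP (R2): 51% × 88% × 15% = 6.732% of Quarry Foods Inc.
Chain via Granite Holdings Ltd → Slate Shipping BV (R2): 63% × 18% × 53% = 6.0102% of Quarry Foods Inc.
Aggregating (R1): 6.732% + 6.0102% = 12.7422%.

12.7422%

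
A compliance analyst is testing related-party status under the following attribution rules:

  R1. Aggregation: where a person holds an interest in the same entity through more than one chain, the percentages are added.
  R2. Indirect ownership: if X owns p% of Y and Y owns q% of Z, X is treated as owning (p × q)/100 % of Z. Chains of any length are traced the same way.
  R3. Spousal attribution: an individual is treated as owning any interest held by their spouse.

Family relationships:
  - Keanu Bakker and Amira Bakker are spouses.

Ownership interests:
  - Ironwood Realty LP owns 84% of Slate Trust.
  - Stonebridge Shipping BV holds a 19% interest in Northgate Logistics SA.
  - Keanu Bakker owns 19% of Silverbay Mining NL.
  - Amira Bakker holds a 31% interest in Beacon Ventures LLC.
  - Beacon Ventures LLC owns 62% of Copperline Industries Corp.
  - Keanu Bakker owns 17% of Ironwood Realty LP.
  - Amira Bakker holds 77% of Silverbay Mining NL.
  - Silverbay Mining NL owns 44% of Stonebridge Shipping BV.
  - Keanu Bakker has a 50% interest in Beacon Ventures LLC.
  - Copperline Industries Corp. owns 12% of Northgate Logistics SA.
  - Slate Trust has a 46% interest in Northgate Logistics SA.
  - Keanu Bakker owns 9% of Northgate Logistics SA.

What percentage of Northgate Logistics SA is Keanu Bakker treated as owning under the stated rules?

29.6208%

By spousal attribution (R3), Keanu Bakker is treated as also owning Amira Bakker's interest in Silverbay Mining NL, giving 19% + 77% = 96%.
By spousal attribution (R3), Keanu Bakker is treated as also owning Amira Bakker's interest in Beacon Ventures LLC, giving 50% + 31% = 81%.
Chain via Silverbay Mining NL → Stonebridge Shipping BV (R2): 96% × 44% × 19% = 8.0256% of Northgate Logistics SA.
Chain via Ironwood Realty LP → Slate Trust (R2): 17% × 84% × 46% = 6.5688% of Northgate Logistics SA.
Chain via Beacon Ventures LLC → Copperline Industries Corp. (R2): 81% × 62% × 12% = 6.0264% of Northgate Logistics SA.
Direct interest in Northgate Logistics SA: 9%.
Aggregating (R1): 8.0256% + 6.5688% + 6.0264% + 9% = 29.6208%.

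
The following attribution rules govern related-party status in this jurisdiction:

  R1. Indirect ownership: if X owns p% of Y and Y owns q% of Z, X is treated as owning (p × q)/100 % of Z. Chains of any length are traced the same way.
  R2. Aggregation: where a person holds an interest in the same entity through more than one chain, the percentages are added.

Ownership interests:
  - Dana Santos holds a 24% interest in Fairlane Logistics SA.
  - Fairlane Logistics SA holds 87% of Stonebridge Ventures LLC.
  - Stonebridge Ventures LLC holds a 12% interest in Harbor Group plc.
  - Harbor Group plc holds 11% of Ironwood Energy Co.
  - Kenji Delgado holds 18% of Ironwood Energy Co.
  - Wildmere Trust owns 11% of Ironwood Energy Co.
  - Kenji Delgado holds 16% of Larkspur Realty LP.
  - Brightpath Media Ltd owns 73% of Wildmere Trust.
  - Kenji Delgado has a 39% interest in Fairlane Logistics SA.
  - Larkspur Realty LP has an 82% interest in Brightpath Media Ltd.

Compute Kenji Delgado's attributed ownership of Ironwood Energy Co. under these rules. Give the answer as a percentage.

19.501412%

Chain via Larkspur Realty LP → Brightpath Media Ltd → Wildmere Trust (R1): 16% × 82% × 73% × 11% = 1.053536% of Ironwood Energy Co.
Chain via Fairlane Logistics SA → Stonebridge Ventures LLC → Harbor Group plc (R1): 39% × 87% × 12% × 11% = 0.447876% of Ironwood Energy Co.
Direct interest in Ironwood Energy Co: 18%.
Aggregating (R2): 1.053536% + 0.447876% + 18% = 19.501412%.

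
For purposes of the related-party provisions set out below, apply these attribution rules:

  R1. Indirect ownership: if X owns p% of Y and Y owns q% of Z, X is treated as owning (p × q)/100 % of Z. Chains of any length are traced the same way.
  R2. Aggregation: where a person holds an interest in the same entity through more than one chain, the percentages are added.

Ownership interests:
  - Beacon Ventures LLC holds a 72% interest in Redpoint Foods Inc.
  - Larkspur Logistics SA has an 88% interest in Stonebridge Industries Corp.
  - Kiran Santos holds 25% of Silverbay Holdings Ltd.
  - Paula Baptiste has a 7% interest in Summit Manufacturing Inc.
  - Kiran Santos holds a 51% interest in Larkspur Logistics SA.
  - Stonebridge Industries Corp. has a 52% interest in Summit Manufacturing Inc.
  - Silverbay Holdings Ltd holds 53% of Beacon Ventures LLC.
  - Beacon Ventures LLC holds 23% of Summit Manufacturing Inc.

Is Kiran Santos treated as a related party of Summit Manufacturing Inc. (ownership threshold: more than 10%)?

Yes

Chain via Larkspur Logistics SA → Stonebridge Industries Corp. (R1): 51% × 88% × 52% = 23.3376% of Summit Manufacturing Inc.
Chain via Silverbay Holdings Ltd → Beacon Ventures LLC (R1): 25% × 53% × 23% = 3.0475% of Summit Manufacturing Inc.
Aggregating (R2): 23.3376% + 3.0475% = 26.3851%.
26.3851% exceeds the 10% threshold, so Kiran is a related party to Summit Manufacturing Inc.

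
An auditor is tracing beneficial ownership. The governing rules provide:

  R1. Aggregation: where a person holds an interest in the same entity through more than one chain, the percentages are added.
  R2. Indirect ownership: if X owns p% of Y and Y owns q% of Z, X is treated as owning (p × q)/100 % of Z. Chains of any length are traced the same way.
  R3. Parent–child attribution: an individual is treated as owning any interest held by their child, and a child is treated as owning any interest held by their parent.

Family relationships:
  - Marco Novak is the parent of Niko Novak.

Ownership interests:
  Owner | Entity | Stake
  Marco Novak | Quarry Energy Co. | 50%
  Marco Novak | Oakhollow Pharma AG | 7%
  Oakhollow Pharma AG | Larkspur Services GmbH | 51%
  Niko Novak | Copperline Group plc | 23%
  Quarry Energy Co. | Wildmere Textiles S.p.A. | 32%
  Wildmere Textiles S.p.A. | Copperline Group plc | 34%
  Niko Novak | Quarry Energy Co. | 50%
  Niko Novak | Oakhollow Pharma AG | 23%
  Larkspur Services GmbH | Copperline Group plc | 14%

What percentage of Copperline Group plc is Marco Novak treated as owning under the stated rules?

By parent–child attribution (R3), Marco Novak is treated as also owning Niko Novak's interest in Quarry Energy Co, giving 50% + 50% = 100%.
By parent–child attribution (R3), Marco Novak is treated as also owning Niko Novak's interest in Oakhollow Pharma AG, giving 7% + 23% = 30%.
By parent–child attribution (R3), Marco Novak is treated as owning Niko Novak's 23% interest in Copperline Group plc.
Chain via Quarry Energy Co. → Wildmere Textiles S.p.A. (R2): 100% × 32% × 34% = 10.88% of Copperline Group plc.
Chain via Oakhollow Pharma AG → Larkspur Services GmbH (R2): 30% × 51% × 14% = 2.142% of Copperline Group plc.
Direct interest in Copperline Group plc: 23%.
Aggregating (R1): 10.88% + 2.142% + 23% = 36.022%.

36.022%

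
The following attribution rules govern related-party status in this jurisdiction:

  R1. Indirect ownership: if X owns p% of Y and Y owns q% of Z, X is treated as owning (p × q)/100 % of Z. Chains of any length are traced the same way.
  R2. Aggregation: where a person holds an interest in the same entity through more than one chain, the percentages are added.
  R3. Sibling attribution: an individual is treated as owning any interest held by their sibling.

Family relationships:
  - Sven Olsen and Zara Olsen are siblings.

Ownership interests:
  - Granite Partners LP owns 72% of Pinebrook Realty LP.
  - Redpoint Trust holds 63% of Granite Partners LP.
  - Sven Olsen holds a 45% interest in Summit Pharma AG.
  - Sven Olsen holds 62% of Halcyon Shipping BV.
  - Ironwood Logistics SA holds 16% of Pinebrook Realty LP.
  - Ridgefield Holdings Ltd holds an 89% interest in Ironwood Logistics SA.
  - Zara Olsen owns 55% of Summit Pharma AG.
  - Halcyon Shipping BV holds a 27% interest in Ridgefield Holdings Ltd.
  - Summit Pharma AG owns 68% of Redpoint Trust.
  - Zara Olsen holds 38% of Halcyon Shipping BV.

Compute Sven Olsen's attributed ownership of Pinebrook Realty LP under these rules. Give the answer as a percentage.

34.6896%

By sibling attribution (R3), Sven Olsen is treated as also owning Zara Olsen's interest in Halcyon Shipping BV, giving 62% + 38% = 100%.
By sibling attribution (R3), Sven Olsen is treated as also owning Zara Olsen's interest in Summit Pharma AG, giving 45% + 55% = 100%.
Chain via Halcyon Shipping BV → Ridgefield Holdings Ltd → Ironwood Logistics SA (R1): 100% × 27% × 89% × 16% = 3.8448% of Pinebrook Realty LP.
Chain via Summit Pharma AG → Redpoint Trust → Granite Partners LP (R1): 100% × 68% × 63% × 72% = 30.8448% of Pinebrook Realty LP.
Aggregating (R2): 3.8448% + 30.8448% = 34.6896%.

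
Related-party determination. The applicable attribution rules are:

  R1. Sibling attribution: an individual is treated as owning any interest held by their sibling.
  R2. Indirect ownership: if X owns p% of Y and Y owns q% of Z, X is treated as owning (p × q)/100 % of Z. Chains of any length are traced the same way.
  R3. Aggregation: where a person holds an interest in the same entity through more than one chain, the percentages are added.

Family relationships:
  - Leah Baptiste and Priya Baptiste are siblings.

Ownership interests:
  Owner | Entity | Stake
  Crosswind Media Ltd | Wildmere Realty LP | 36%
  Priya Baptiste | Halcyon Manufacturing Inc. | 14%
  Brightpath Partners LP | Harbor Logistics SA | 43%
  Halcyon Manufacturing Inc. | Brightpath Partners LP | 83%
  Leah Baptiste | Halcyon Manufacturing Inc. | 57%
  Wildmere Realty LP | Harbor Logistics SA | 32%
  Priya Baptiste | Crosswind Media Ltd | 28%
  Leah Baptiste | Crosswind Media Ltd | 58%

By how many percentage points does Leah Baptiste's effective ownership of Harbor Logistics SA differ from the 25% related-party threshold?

By sibling attribution (R1), Leah Baptiste is treated as also owning Priya Baptiste's interest in Crosswind Media Ltd, giving 58% + 28% = 86%.
By sibling attribution (R1), Leah Baptiste is treated as also owning Priya Baptiste's interest in Halcyon Manufacturing Inc, giving 57% + 14% = 71%.
Chain via Crosswind Media Ltd → Wildmere Realty LP (R2): 86% × 36% × 32% = 9.9072% of Harbor Logistics SA.
Chain via Halcyon Manufacturing Inc. → Brightpath Partners LP (R2): 71% × 83% × 43% = 25.3399% of Harbor Logistics SA.
Aggregating (R3): 9.9072% + 25.3399% = 35.2471%.
35.2471% exceeds the 25% threshold by 10.2471 percentage points.

10.2471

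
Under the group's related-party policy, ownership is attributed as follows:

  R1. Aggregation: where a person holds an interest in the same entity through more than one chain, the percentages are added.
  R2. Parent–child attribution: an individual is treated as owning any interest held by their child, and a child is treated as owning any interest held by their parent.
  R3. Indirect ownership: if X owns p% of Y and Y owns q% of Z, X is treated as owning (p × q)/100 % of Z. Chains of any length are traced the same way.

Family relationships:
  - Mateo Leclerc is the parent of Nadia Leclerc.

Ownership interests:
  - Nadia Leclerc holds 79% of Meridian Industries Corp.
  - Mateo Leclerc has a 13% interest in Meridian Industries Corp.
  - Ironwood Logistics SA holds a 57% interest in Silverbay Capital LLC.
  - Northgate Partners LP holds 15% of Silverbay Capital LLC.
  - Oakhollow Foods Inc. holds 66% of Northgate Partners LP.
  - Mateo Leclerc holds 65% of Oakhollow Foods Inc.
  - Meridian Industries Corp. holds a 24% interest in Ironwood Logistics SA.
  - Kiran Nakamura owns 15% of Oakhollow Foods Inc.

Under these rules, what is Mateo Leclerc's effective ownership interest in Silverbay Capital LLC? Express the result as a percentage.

19.0206%

By parent–child attribution (R2), Mateo Leclerc is treated as also owning Nadia Leclerc's interest in Meridian Industries Corp, giving 13% + 79% = 92%.
Chain via Oakhollow Foods Inc. → Northgate Partners LP (R3): 65% × 66% × 15% = 6.435% of Silverbay Capital LLC.
Chain via Meridian Industries Corp. → Ironwood Logistics SA (R3): 92% × 24% × 57% = 12.5856% of Silverbay Capital LLC.
Aggregating (R1): 6.435% + 12.5856% = 19.0206%.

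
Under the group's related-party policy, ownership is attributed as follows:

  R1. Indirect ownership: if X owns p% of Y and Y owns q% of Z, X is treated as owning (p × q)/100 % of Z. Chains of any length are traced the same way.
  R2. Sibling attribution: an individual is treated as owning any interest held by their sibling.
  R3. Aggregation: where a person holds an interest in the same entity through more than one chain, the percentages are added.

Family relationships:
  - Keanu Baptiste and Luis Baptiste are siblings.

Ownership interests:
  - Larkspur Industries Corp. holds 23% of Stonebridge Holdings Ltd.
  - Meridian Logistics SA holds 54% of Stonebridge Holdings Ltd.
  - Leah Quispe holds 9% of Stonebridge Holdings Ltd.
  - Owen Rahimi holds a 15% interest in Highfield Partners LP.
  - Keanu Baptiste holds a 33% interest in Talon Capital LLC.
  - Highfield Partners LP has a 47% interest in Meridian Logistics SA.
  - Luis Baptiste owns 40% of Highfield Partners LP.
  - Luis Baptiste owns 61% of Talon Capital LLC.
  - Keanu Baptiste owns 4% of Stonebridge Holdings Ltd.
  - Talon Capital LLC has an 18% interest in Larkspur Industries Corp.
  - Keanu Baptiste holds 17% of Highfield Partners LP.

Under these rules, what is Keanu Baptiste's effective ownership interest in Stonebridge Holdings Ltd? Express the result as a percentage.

By sibling attribution (R2), Keanu Baptiste is treated as also owning Luis Baptiste's interest in Highfield Partners LP, giving 17% + 40% = 57%.
By sibling attribution (R2), Keanu Baptiste is treated as also owning Luis Baptiste's interest in Talon Capital LLC, giving 33% + 61% = 94%.
Chain via Highfield Partners LP → Meridian Logistics SA (R1): 57% × 47% × 54% = 14.4666% of Stonebridge Holdings Ltd.
Chain via Talon Capital LLC → Larkspur Industries Corp. (R1): 94% × 18% × 23% = 3.8916% of Stonebridge Holdings Ltd.
Direct interest in Stonebridge Holdings Ltd: 4%.
Aggregating (R3): 14.4666% + 3.8916% + 4% = 22.3582%.

22.3582%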